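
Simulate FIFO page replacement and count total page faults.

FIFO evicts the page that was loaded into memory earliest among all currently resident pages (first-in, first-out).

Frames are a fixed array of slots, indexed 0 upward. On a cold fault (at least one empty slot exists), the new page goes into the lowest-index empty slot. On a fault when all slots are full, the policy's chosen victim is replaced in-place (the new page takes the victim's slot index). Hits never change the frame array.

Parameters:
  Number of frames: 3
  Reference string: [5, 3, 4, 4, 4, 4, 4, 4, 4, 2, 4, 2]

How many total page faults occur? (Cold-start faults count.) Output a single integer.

Step 0: ref 5 → FAULT, frames=[5,-,-]
Step 1: ref 3 → FAULT, frames=[5,3,-]
Step 2: ref 4 → FAULT, frames=[5,3,4]
Step 3: ref 4 → HIT, frames=[5,3,4]
Step 4: ref 4 → HIT, frames=[5,3,4]
Step 5: ref 4 → HIT, frames=[5,3,4]
Step 6: ref 4 → HIT, frames=[5,3,4]
Step 7: ref 4 → HIT, frames=[5,3,4]
Step 8: ref 4 → HIT, frames=[5,3,4]
Step 9: ref 2 → FAULT (evict 5), frames=[2,3,4]
Step 10: ref 4 → HIT, frames=[2,3,4]
Step 11: ref 2 → HIT, frames=[2,3,4]
Total faults: 4

Answer: 4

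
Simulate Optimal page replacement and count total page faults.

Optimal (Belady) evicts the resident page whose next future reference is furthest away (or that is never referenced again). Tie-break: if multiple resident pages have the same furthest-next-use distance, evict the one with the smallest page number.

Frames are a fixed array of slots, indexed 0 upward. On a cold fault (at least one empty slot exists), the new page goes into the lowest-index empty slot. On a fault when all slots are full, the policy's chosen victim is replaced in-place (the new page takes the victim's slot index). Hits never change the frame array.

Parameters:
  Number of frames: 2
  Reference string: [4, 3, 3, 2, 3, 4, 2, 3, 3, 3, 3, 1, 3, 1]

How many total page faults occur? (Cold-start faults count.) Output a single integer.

Answer: 6

Derivation:
Step 0: ref 4 → FAULT, frames=[4,-]
Step 1: ref 3 → FAULT, frames=[4,3]
Step 2: ref 3 → HIT, frames=[4,3]
Step 3: ref 2 → FAULT (evict 4), frames=[2,3]
Step 4: ref 3 → HIT, frames=[2,3]
Step 5: ref 4 → FAULT (evict 3), frames=[2,4]
Step 6: ref 2 → HIT, frames=[2,4]
Step 7: ref 3 → FAULT (evict 2), frames=[3,4]
Step 8: ref 3 → HIT, frames=[3,4]
Step 9: ref 3 → HIT, frames=[3,4]
Step 10: ref 3 → HIT, frames=[3,4]
Step 11: ref 1 → FAULT (evict 4), frames=[3,1]
Step 12: ref 3 → HIT, frames=[3,1]
Step 13: ref 1 → HIT, frames=[3,1]
Total faults: 6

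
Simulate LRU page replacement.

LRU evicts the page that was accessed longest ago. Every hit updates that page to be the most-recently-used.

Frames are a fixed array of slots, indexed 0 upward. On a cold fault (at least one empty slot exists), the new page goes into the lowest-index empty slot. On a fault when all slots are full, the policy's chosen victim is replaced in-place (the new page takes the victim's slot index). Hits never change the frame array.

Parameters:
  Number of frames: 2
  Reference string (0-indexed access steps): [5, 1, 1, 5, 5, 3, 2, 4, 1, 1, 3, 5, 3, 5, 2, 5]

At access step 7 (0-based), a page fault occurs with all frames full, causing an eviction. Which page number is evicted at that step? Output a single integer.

Step 0: ref 5 -> FAULT, frames=[5,-]
Step 1: ref 1 -> FAULT, frames=[5,1]
Step 2: ref 1 -> HIT, frames=[5,1]
Step 3: ref 5 -> HIT, frames=[5,1]
Step 4: ref 5 -> HIT, frames=[5,1]
Step 5: ref 3 -> FAULT, evict 1, frames=[5,3]
Step 6: ref 2 -> FAULT, evict 5, frames=[2,3]
Step 7: ref 4 -> FAULT, evict 3, frames=[2,4]
At step 7: evicted page 3

Answer: 3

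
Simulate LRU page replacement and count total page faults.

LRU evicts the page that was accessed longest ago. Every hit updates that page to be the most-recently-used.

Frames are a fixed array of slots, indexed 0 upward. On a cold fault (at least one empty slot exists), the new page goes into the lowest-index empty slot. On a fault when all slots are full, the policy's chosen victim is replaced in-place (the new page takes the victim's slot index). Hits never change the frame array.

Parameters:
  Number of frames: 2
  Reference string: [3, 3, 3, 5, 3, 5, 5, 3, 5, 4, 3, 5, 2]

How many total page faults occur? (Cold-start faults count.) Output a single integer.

Answer: 6

Derivation:
Step 0: ref 3 → FAULT, frames=[3,-]
Step 1: ref 3 → HIT, frames=[3,-]
Step 2: ref 3 → HIT, frames=[3,-]
Step 3: ref 5 → FAULT, frames=[3,5]
Step 4: ref 3 → HIT, frames=[3,5]
Step 5: ref 5 → HIT, frames=[3,5]
Step 6: ref 5 → HIT, frames=[3,5]
Step 7: ref 3 → HIT, frames=[3,5]
Step 8: ref 5 → HIT, frames=[3,5]
Step 9: ref 4 → FAULT (evict 3), frames=[4,5]
Step 10: ref 3 → FAULT (evict 5), frames=[4,3]
Step 11: ref 5 → FAULT (evict 4), frames=[5,3]
Step 12: ref 2 → FAULT (evict 3), frames=[5,2]
Total faults: 6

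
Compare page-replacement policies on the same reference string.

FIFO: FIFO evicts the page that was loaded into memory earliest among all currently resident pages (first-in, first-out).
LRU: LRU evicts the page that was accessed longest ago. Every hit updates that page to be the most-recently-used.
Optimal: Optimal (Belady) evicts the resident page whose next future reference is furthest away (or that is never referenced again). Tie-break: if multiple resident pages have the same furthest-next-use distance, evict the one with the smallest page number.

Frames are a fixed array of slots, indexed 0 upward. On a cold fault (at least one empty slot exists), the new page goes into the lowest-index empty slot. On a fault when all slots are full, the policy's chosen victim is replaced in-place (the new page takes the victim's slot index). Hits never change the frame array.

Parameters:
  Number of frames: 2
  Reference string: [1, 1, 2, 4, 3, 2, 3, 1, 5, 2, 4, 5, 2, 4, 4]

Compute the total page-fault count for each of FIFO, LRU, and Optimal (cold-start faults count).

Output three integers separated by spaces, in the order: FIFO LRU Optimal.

--- FIFO ---
  step 0: ref 1 -> FAULT, frames=[1,-] (faults so far: 1)
  step 1: ref 1 -> HIT, frames=[1,-] (faults so far: 1)
  step 2: ref 2 -> FAULT, frames=[1,2] (faults so far: 2)
  step 3: ref 4 -> FAULT, evict 1, frames=[4,2] (faults so far: 3)
  step 4: ref 3 -> FAULT, evict 2, frames=[4,3] (faults so far: 4)
  step 5: ref 2 -> FAULT, evict 4, frames=[2,3] (faults so far: 5)
  step 6: ref 3 -> HIT, frames=[2,3] (faults so far: 5)
  step 7: ref 1 -> FAULT, evict 3, frames=[2,1] (faults so far: 6)
  step 8: ref 5 -> FAULT, evict 2, frames=[5,1] (faults so far: 7)
  step 9: ref 2 -> FAULT, evict 1, frames=[5,2] (faults so far: 8)
  step 10: ref 4 -> FAULT, evict 5, frames=[4,2] (faults so far: 9)
  step 11: ref 5 -> FAULT, evict 2, frames=[4,5] (faults so far: 10)
  step 12: ref 2 -> FAULT, evict 4, frames=[2,5] (faults so far: 11)
  step 13: ref 4 -> FAULT, evict 5, frames=[2,4] (faults so far: 12)
  step 14: ref 4 -> HIT, frames=[2,4] (faults so far: 12)
  FIFO total faults: 12
--- LRU ---
  step 0: ref 1 -> FAULT, frames=[1,-] (faults so far: 1)
  step 1: ref 1 -> HIT, frames=[1,-] (faults so far: 1)
  step 2: ref 2 -> FAULT, frames=[1,2] (faults so far: 2)
  step 3: ref 4 -> FAULT, evict 1, frames=[4,2] (faults so far: 3)
  step 4: ref 3 -> FAULT, evict 2, frames=[4,3] (faults so far: 4)
  step 5: ref 2 -> FAULT, evict 4, frames=[2,3] (faults so far: 5)
  step 6: ref 3 -> HIT, frames=[2,3] (faults so far: 5)
  step 7: ref 1 -> FAULT, evict 2, frames=[1,3] (faults so far: 6)
  step 8: ref 5 -> FAULT, evict 3, frames=[1,5] (faults so far: 7)
  step 9: ref 2 -> FAULT, evict 1, frames=[2,5] (faults so far: 8)
  step 10: ref 4 -> FAULT, evict 5, frames=[2,4] (faults so far: 9)
  step 11: ref 5 -> FAULT, evict 2, frames=[5,4] (faults so far: 10)
  step 12: ref 2 -> FAULT, evict 4, frames=[5,2] (faults so far: 11)
  step 13: ref 4 -> FAULT, evict 5, frames=[4,2] (faults so far: 12)
  step 14: ref 4 -> HIT, frames=[4,2] (faults so far: 12)
  LRU total faults: 12
--- Optimal ---
  step 0: ref 1 -> FAULT, frames=[1,-] (faults so far: 1)
  step 1: ref 1 -> HIT, frames=[1,-] (faults so far: 1)
  step 2: ref 2 -> FAULT, frames=[1,2] (faults so far: 2)
  step 3: ref 4 -> FAULT, evict 1, frames=[4,2] (faults so far: 3)
  step 4: ref 3 -> FAULT, evict 4, frames=[3,2] (faults so far: 4)
  step 5: ref 2 -> HIT, frames=[3,2] (faults so far: 4)
  step 6: ref 3 -> HIT, frames=[3,2] (faults so far: 4)
  step 7: ref 1 -> FAULT, evict 3, frames=[1,2] (faults so far: 5)
  step 8: ref 5 -> FAULT, evict 1, frames=[5,2] (faults so far: 6)
  step 9: ref 2 -> HIT, frames=[5,2] (faults so far: 6)
  step 10: ref 4 -> FAULT, evict 2, frames=[5,4] (faults so far: 7)
  step 11: ref 5 -> HIT, frames=[5,4] (faults so far: 7)
  step 12: ref 2 -> FAULT, evict 5, frames=[2,4] (faults so far: 8)
  step 13: ref 4 -> HIT, frames=[2,4] (faults so far: 8)
  step 14: ref 4 -> HIT, frames=[2,4] (faults so far: 8)
  Optimal total faults: 8

Answer: 12 12 8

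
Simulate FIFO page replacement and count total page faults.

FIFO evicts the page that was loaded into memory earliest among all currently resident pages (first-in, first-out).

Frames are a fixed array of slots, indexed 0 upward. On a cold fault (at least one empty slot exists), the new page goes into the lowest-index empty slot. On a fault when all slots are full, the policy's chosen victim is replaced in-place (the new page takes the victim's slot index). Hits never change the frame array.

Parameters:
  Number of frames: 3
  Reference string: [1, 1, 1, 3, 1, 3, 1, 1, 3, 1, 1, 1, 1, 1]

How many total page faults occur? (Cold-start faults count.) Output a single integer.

Step 0: ref 1 → FAULT, frames=[1,-,-]
Step 1: ref 1 → HIT, frames=[1,-,-]
Step 2: ref 1 → HIT, frames=[1,-,-]
Step 3: ref 3 → FAULT, frames=[1,3,-]
Step 4: ref 1 → HIT, frames=[1,3,-]
Step 5: ref 3 → HIT, frames=[1,3,-]
Step 6: ref 1 → HIT, frames=[1,3,-]
Step 7: ref 1 → HIT, frames=[1,3,-]
Step 8: ref 3 → HIT, frames=[1,3,-]
Step 9: ref 1 → HIT, frames=[1,3,-]
Step 10: ref 1 → HIT, frames=[1,3,-]
Step 11: ref 1 → HIT, frames=[1,3,-]
Step 12: ref 1 → HIT, frames=[1,3,-]
Step 13: ref 1 → HIT, frames=[1,3,-]
Total faults: 2

Answer: 2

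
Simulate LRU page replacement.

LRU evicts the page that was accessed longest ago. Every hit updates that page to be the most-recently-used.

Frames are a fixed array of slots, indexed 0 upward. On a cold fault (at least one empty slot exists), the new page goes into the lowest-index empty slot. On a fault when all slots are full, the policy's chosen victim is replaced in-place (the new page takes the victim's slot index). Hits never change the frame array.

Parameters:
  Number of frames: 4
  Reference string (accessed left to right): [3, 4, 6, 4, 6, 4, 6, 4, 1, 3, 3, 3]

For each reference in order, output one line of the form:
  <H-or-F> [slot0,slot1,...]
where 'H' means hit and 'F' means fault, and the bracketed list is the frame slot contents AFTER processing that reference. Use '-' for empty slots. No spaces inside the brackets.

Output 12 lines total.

F [3,-,-,-]
F [3,4,-,-]
F [3,4,6,-]
H [3,4,6,-]
H [3,4,6,-]
H [3,4,6,-]
H [3,4,6,-]
H [3,4,6,-]
F [3,4,6,1]
H [3,4,6,1]
H [3,4,6,1]
H [3,4,6,1]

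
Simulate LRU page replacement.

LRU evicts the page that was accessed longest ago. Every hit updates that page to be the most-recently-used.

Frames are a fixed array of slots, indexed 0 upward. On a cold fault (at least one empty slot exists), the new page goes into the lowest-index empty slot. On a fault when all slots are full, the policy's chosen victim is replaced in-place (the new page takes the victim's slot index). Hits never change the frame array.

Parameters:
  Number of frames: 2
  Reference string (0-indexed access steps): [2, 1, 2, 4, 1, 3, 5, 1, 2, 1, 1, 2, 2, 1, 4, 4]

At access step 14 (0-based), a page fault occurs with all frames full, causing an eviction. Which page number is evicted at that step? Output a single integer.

Answer: 2

Derivation:
Step 0: ref 2 -> FAULT, frames=[2,-]
Step 1: ref 1 -> FAULT, frames=[2,1]
Step 2: ref 2 -> HIT, frames=[2,1]
Step 3: ref 4 -> FAULT, evict 1, frames=[2,4]
Step 4: ref 1 -> FAULT, evict 2, frames=[1,4]
Step 5: ref 3 -> FAULT, evict 4, frames=[1,3]
Step 6: ref 5 -> FAULT, evict 1, frames=[5,3]
Step 7: ref 1 -> FAULT, evict 3, frames=[5,1]
Step 8: ref 2 -> FAULT, evict 5, frames=[2,1]
Step 9: ref 1 -> HIT, frames=[2,1]
Step 10: ref 1 -> HIT, frames=[2,1]
Step 11: ref 2 -> HIT, frames=[2,1]
Step 12: ref 2 -> HIT, frames=[2,1]
Step 13: ref 1 -> HIT, frames=[2,1]
Step 14: ref 4 -> FAULT, evict 2, frames=[4,1]
At step 14: evicted page 2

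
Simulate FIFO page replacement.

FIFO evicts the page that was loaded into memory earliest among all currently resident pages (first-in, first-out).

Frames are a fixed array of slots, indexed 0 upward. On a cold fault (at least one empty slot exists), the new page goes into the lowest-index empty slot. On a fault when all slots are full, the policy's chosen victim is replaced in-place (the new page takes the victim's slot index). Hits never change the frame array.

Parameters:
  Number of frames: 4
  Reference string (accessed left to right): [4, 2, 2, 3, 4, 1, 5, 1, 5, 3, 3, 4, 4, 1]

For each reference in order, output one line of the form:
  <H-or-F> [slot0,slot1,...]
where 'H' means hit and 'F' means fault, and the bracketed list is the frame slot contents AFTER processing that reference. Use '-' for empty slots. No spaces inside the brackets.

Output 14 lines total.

F [4,-,-,-]
F [4,2,-,-]
H [4,2,-,-]
F [4,2,3,-]
H [4,2,3,-]
F [4,2,3,1]
F [5,2,3,1]
H [5,2,3,1]
H [5,2,3,1]
H [5,2,3,1]
H [5,2,3,1]
F [5,4,3,1]
H [5,4,3,1]
H [5,4,3,1]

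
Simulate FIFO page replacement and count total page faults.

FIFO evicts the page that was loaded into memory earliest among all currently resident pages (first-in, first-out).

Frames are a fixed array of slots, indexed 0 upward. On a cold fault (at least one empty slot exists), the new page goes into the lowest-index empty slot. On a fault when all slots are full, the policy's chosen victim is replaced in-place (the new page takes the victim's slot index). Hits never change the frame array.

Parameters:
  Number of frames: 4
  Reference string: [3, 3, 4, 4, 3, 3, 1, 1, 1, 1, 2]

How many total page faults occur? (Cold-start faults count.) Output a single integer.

Step 0: ref 3 → FAULT, frames=[3,-,-,-]
Step 1: ref 3 → HIT, frames=[3,-,-,-]
Step 2: ref 4 → FAULT, frames=[3,4,-,-]
Step 3: ref 4 → HIT, frames=[3,4,-,-]
Step 4: ref 3 → HIT, frames=[3,4,-,-]
Step 5: ref 3 → HIT, frames=[3,4,-,-]
Step 6: ref 1 → FAULT, frames=[3,4,1,-]
Step 7: ref 1 → HIT, frames=[3,4,1,-]
Step 8: ref 1 → HIT, frames=[3,4,1,-]
Step 9: ref 1 → HIT, frames=[3,4,1,-]
Step 10: ref 2 → FAULT, frames=[3,4,1,2]
Total faults: 4

Answer: 4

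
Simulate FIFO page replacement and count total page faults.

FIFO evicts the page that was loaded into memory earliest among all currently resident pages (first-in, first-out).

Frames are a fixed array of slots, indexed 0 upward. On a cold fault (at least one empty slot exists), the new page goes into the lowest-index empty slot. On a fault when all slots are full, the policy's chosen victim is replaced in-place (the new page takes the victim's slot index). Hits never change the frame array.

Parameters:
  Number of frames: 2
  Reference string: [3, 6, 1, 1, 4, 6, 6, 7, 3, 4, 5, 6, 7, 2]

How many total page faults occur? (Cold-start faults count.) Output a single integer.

Answer: 12

Derivation:
Step 0: ref 3 → FAULT, frames=[3,-]
Step 1: ref 6 → FAULT, frames=[3,6]
Step 2: ref 1 → FAULT (evict 3), frames=[1,6]
Step 3: ref 1 → HIT, frames=[1,6]
Step 4: ref 4 → FAULT (evict 6), frames=[1,4]
Step 5: ref 6 → FAULT (evict 1), frames=[6,4]
Step 6: ref 6 → HIT, frames=[6,4]
Step 7: ref 7 → FAULT (evict 4), frames=[6,7]
Step 8: ref 3 → FAULT (evict 6), frames=[3,7]
Step 9: ref 4 → FAULT (evict 7), frames=[3,4]
Step 10: ref 5 → FAULT (evict 3), frames=[5,4]
Step 11: ref 6 → FAULT (evict 4), frames=[5,6]
Step 12: ref 7 → FAULT (evict 5), frames=[7,6]
Step 13: ref 2 → FAULT (evict 6), frames=[7,2]
Total faults: 12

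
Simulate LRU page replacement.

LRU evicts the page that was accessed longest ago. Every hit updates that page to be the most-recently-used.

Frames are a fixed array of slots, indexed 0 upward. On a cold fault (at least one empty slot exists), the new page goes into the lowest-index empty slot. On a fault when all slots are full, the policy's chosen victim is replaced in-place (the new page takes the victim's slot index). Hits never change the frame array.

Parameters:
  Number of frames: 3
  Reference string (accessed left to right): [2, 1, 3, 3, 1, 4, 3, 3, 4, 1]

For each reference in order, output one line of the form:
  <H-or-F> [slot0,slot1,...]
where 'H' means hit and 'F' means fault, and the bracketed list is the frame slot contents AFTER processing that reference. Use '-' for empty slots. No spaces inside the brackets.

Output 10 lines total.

F [2,-,-]
F [2,1,-]
F [2,1,3]
H [2,1,3]
H [2,1,3]
F [4,1,3]
H [4,1,3]
H [4,1,3]
H [4,1,3]
H [4,1,3]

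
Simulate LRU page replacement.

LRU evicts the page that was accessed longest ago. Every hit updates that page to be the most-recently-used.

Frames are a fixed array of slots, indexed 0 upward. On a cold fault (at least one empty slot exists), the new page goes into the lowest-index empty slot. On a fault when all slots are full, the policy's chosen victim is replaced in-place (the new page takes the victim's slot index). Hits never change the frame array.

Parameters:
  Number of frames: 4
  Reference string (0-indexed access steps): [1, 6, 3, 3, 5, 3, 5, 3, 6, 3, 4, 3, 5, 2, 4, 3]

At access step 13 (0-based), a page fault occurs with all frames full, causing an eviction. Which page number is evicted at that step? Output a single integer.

Answer: 6

Derivation:
Step 0: ref 1 -> FAULT, frames=[1,-,-,-]
Step 1: ref 6 -> FAULT, frames=[1,6,-,-]
Step 2: ref 3 -> FAULT, frames=[1,6,3,-]
Step 3: ref 3 -> HIT, frames=[1,6,3,-]
Step 4: ref 5 -> FAULT, frames=[1,6,3,5]
Step 5: ref 3 -> HIT, frames=[1,6,3,5]
Step 6: ref 5 -> HIT, frames=[1,6,3,5]
Step 7: ref 3 -> HIT, frames=[1,6,3,5]
Step 8: ref 6 -> HIT, frames=[1,6,3,5]
Step 9: ref 3 -> HIT, frames=[1,6,3,5]
Step 10: ref 4 -> FAULT, evict 1, frames=[4,6,3,5]
Step 11: ref 3 -> HIT, frames=[4,6,3,5]
Step 12: ref 5 -> HIT, frames=[4,6,3,5]
Step 13: ref 2 -> FAULT, evict 6, frames=[4,2,3,5]
At step 13: evicted page 6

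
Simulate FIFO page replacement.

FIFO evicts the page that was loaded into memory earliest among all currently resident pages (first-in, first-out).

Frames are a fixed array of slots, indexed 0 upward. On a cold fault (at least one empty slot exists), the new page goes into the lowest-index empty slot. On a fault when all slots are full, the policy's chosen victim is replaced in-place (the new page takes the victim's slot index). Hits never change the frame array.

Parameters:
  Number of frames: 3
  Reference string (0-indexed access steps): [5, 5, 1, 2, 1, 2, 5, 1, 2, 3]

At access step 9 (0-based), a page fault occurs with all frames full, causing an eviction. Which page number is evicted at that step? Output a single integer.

Answer: 5

Derivation:
Step 0: ref 5 -> FAULT, frames=[5,-,-]
Step 1: ref 5 -> HIT, frames=[5,-,-]
Step 2: ref 1 -> FAULT, frames=[5,1,-]
Step 3: ref 2 -> FAULT, frames=[5,1,2]
Step 4: ref 1 -> HIT, frames=[5,1,2]
Step 5: ref 2 -> HIT, frames=[5,1,2]
Step 6: ref 5 -> HIT, frames=[5,1,2]
Step 7: ref 1 -> HIT, frames=[5,1,2]
Step 8: ref 2 -> HIT, frames=[5,1,2]
Step 9: ref 3 -> FAULT, evict 5, frames=[3,1,2]
At step 9: evicted page 5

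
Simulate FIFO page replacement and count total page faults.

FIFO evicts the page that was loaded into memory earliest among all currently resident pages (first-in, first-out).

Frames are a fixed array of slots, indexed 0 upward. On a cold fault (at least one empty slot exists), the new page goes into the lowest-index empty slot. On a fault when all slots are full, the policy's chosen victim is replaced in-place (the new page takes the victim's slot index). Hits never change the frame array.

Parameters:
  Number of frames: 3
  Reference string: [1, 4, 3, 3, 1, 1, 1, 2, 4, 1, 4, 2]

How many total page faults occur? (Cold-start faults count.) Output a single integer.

Step 0: ref 1 → FAULT, frames=[1,-,-]
Step 1: ref 4 → FAULT, frames=[1,4,-]
Step 2: ref 3 → FAULT, frames=[1,4,3]
Step 3: ref 3 → HIT, frames=[1,4,3]
Step 4: ref 1 → HIT, frames=[1,4,3]
Step 5: ref 1 → HIT, frames=[1,4,3]
Step 6: ref 1 → HIT, frames=[1,4,3]
Step 7: ref 2 → FAULT (evict 1), frames=[2,4,3]
Step 8: ref 4 → HIT, frames=[2,4,3]
Step 9: ref 1 → FAULT (evict 4), frames=[2,1,3]
Step 10: ref 4 → FAULT (evict 3), frames=[2,1,4]
Step 11: ref 2 → HIT, frames=[2,1,4]
Total faults: 6

Answer: 6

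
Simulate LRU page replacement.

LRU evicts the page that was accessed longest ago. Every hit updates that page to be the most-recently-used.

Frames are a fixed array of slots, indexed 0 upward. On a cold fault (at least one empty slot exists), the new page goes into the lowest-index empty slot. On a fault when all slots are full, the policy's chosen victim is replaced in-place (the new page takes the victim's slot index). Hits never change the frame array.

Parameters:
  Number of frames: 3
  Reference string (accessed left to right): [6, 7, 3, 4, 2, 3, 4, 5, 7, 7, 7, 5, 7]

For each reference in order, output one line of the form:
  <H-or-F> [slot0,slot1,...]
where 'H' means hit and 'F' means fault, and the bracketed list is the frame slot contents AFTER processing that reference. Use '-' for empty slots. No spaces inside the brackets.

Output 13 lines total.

F [6,-,-]
F [6,7,-]
F [6,7,3]
F [4,7,3]
F [4,2,3]
H [4,2,3]
H [4,2,3]
F [4,5,3]
F [4,5,7]
H [4,5,7]
H [4,5,7]
H [4,5,7]
H [4,5,7]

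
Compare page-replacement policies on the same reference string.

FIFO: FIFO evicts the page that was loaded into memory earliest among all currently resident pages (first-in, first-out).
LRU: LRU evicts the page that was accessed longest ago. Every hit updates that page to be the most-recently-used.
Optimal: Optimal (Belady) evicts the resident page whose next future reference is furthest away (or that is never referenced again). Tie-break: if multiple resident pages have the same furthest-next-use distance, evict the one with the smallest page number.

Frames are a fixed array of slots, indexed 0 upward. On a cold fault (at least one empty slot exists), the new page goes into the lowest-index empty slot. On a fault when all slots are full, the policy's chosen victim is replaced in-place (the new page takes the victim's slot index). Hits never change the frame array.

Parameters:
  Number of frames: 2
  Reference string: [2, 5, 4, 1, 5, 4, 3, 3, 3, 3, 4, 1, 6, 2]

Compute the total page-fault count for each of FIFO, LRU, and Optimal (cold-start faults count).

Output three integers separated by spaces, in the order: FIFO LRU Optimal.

Answer: 10 10 9

Derivation:
--- FIFO ---
  step 0: ref 2 -> FAULT, frames=[2,-] (faults so far: 1)
  step 1: ref 5 -> FAULT, frames=[2,5] (faults so far: 2)
  step 2: ref 4 -> FAULT, evict 2, frames=[4,5] (faults so far: 3)
  step 3: ref 1 -> FAULT, evict 5, frames=[4,1] (faults so far: 4)
  step 4: ref 5 -> FAULT, evict 4, frames=[5,1] (faults so far: 5)
  step 5: ref 4 -> FAULT, evict 1, frames=[5,4] (faults so far: 6)
  step 6: ref 3 -> FAULT, evict 5, frames=[3,4] (faults so far: 7)
  step 7: ref 3 -> HIT, frames=[3,4] (faults so far: 7)
  step 8: ref 3 -> HIT, frames=[3,4] (faults so far: 7)
  step 9: ref 3 -> HIT, frames=[3,4] (faults so far: 7)
  step 10: ref 4 -> HIT, frames=[3,4] (faults so far: 7)
  step 11: ref 1 -> FAULT, evict 4, frames=[3,1] (faults so far: 8)
  step 12: ref 6 -> FAULT, evict 3, frames=[6,1] (faults so far: 9)
  step 13: ref 2 -> FAULT, evict 1, frames=[6,2] (faults so far: 10)
  FIFO total faults: 10
--- LRU ---
  step 0: ref 2 -> FAULT, frames=[2,-] (faults so far: 1)
  step 1: ref 5 -> FAULT, frames=[2,5] (faults so far: 2)
  step 2: ref 4 -> FAULT, evict 2, frames=[4,5] (faults so far: 3)
  step 3: ref 1 -> FAULT, evict 5, frames=[4,1] (faults so far: 4)
  step 4: ref 5 -> FAULT, evict 4, frames=[5,1] (faults so far: 5)
  step 5: ref 4 -> FAULT, evict 1, frames=[5,4] (faults so far: 6)
  step 6: ref 3 -> FAULT, evict 5, frames=[3,4] (faults so far: 7)
  step 7: ref 3 -> HIT, frames=[3,4] (faults so far: 7)
  step 8: ref 3 -> HIT, frames=[3,4] (faults so far: 7)
  step 9: ref 3 -> HIT, frames=[3,4] (faults so far: 7)
  step 10: ref 4 -> HIT, frames=[3,4] (faults so far: 7)
  step 11: ref 1 -> FAULT, evict 3, frames=[1,4] (faults so far: 8)
  step 12: ref 6 -> FAULT, evict 4, frames=[1,6] (faults so far: 9)
  step 13: ref 2 -> FAULT, evict 1, frames=[2,6] (faults so far: 10)
  LRU total faults: 10
--- Optimal ---
  step 0: ref 2 -> FAULT, frames=[2,-] (faults so far: 1)
  step 1: ref 5 -> FAULT, frames=[2,5] (faults so far: 2)
  step 2: ref 4 -> FAULT, evict 2, frames=[4,5] (faults so far: 3)
  step 3: ref 1 -> FAULT, evict 4, frames=[1,5] (faults so far: 4)
  step 4: ref 5 -> HIT, frames=[1,5] (faults so far: 4)
  step 5: ref 4 -> FAULT, evict 5, frames=[1,4] (faults so far: 5)
  step 6: ref 3 -> FAULT, evict 1, frames=[3,4] (faults so far: 6)
  step 7: ref 3 -> HIT, frames=[3,4] (faults so far: 6)
  step 8: ref 3 -> HIT, frames=[3,4] (faults so far: 6)
  step 9: ref 3 -> HIT, frames=[3,4] (faults so far: 6)
  step 10: ref 4 -> HIT, frames=[3,4] (faults so far: 6)
  step 11: ref 1 -> FAULT, evict 3, frames=[1,4] (faults so far: 7)
  step 12: ref 6 -> FAULT, evict 1, frames=[6,4] (faults so far: 8)
  step 13: ref 2 -> FAULT, evict 4, frames=[6,2] (faults so far: 9)
  Optimal total faults: 9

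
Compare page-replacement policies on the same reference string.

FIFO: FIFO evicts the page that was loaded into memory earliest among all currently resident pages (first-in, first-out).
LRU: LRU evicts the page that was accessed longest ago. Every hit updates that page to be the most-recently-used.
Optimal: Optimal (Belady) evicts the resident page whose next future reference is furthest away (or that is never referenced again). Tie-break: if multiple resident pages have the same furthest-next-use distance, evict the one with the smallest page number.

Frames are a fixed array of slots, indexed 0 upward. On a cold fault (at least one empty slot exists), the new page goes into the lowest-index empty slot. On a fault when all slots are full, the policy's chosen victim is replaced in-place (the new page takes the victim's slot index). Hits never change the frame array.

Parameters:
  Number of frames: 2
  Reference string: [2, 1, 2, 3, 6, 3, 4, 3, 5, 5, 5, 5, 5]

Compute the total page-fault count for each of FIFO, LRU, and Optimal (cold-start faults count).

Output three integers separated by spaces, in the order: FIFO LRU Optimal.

--- FIFO ---
  step 0: ref 2 -> FAULT, frames=[2,-] (faults so far: 1)
  step 1: ref 1 -> FAULT, frames=[2,1] (faults so far: 2)
  step 2: ref 2 -> HIT, frames=[2,1] (faults so far: 2)
  step 3: ref 3 -> FAULT, evict 2, frames=[3,1] (faults so far: 3)
  step 4: ref 6 -> FAULT, evict 1, frames=[3,6] (faults so far: 4)
  step 5: ref 3 -> HIT, frames=[3,6] (faults so far: 4)
  step 6: ref 4 -> FAULT, evict 3, frames=[4,6] (faults so far: 5)
  step 7: ref 3 -> FAULT, evict 6, frames=[4,3] (faults so far: 6)
  step 8: ref 5 -> FAULT, evict 4, frames=[5,3] (faults so far: 7)
  step 9: ref 5 -> HIT, frames=[5,3] (faults so far: 7)
  step 10: ref 5 -> HIT, frames=[5,3] (faults so far: 7)
  step 11: ref 5 -> HIT, frames=[5,3] (faults so far: 7)
  step 12: ref 5 -> HIT, frames=[5,3] (faults so far: 7)
  FIFO total faults: 7
--- LRU ---
  step 0: ref 2 -> FAULT, frames=[2,-] (faults so far: 1)
  step 1: ref 1 -> FAULT, frames=[2,1] (faults so far: 2)
  step 2: ref 2 -> HIT, frames=[2,1] (faults so far: 2)
  step 3: ref 3 -> FAULT, evict 1, frames=[2,3] (faults so far: 3)
  step 4: ref 6 -> FAULT, evict 2, frames=[6,3] (faults so far: 4)
  step 5: ref 3 -> HIT, frames=[6,3] (faults so far: 4)
  step 6: ref 4 -> FAULT, evict 6, frames=[4,3] (faults so far: 5)
  step 7: ref 3 -> HIT, frames=[4,3] (faults so far: 5)
  step 8: ref 5 -> FAULT, evict 4, frames=[5,3] (faults so far: 6)
  step 9: ref 5 -> HIT, frames=[5,3] (faults so far: 6)
  step 10: ref 5 -> HIT, frames=[5,3] (faults so far: 6)
  step 11: ref 5 -> HIT, frames=[5,3] (faults so far: 6)
  step 12: ref 5 -> HIT, frames=[5,3] (faults so far: 6)
  LRU total faults: 6
--- Optimal ---
  step 0: ref 2 -> FAULT, frames=[2,-] (faults so far: 1)
  step 1: ref 1 -> FAULT, frames=[2,1] (faults so far: 2)
  step 2: ref 2 -> HIT, frames=[2,1] (faults so far: 2)
  step 3: ref 3 -> FAULT, evict 1, frames=[2,3] (faults so far: 3)
  step 4: ref 6 -> FAULT, evict 2, frames=[6,3] (faults so far: 4)
  step 5: ref 3 -> HIT, frames=[6,3] (faults so far: 4)
  step 6: ref 4 -> FAULT, evict 6, frames=[4,3] (faults so far: 5)
  step 7: ref 3 -> HIT, frames=[4,3] (faults so far: 5)
  step 8: ref 5 -> FAULT, evict 3, frames=[4,5] (faults so far: 6)
  step 9: ref 5 -> HIT, frames=[4,5] (faults so far: 6)
  step 10: ref 5 -> HIT, frames=[4,5] (faults so far: 6)
  step 11: ref 5 -> HIT, frames=[4,5] (faults so far: 6)
  step 12: ref 5 -> HIT, frames=[4,5] (faults so far: 6)
  Optimal total faults: 6

Answer: 7 6 6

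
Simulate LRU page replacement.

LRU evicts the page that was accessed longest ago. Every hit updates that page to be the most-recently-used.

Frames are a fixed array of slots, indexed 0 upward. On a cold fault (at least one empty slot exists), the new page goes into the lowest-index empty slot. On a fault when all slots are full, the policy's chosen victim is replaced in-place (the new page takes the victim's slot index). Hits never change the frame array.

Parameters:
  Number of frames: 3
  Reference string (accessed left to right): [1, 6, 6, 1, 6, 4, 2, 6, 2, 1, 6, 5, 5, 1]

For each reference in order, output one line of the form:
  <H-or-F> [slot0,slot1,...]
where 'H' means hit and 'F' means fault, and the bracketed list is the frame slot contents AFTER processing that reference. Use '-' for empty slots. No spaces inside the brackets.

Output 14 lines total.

F [1,-,-]
F [1,6,-]
H [1,6,-]
H [1,6,-]
H [1,6,-]
F [1,6,4]
F [2,6,4]
H [2,6,4]
H [2,6,4]
F [2,6,1]
H [2,6,1]
F [5,6,1]
H [5,6,1]
H [5,6,1]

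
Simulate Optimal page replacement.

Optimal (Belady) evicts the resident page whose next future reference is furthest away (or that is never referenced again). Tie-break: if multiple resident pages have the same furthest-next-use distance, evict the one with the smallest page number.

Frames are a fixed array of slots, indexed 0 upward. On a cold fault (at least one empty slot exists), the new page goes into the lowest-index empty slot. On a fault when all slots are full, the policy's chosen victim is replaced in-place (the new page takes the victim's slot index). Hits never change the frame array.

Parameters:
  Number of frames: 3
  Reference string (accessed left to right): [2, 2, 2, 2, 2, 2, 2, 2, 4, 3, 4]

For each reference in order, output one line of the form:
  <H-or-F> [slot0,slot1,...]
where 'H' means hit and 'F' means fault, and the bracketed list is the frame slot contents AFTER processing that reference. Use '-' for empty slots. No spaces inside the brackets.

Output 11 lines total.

F [2,-,-]
H [2,-,-]
H [2,-,-]
H [2,-,-]
H [2,-,-]
H [2,-,-]
H [2,-,-]
H [2,-,-]
F [2,4,-]
F [2,4,3]
H [2,4,3]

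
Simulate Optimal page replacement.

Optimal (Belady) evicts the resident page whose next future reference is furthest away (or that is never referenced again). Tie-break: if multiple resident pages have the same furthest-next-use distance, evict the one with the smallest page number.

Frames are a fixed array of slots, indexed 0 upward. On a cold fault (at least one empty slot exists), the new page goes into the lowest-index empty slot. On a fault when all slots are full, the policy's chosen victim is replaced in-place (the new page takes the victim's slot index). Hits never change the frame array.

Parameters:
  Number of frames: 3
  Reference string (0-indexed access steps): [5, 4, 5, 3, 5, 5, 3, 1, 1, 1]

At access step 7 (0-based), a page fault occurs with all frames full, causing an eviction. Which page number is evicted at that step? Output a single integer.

Answer: 3

Derivation:
Step 0: ref 5 -> FAULT, frames=[5,-,-]
Step 1: ref 4 -> FAULT, frames=[5,4,-]
Step 2: ref 5 -> HIT, frames=[5,4,-]
Step 3: ref 3 -> FAULT, frames=[5,4,3]
Step 4: ref 5 -> HIT, frames=[5,4,3]
Step 5: ref 5 -> HIT, frames=[5,4,3]
Step 6: ref 3 -> HIT, frames=[5,4,3]
Step 7: ref 1 -> FAULT, evict 3, frames=[5,4,1]
At step 7: evicted page 3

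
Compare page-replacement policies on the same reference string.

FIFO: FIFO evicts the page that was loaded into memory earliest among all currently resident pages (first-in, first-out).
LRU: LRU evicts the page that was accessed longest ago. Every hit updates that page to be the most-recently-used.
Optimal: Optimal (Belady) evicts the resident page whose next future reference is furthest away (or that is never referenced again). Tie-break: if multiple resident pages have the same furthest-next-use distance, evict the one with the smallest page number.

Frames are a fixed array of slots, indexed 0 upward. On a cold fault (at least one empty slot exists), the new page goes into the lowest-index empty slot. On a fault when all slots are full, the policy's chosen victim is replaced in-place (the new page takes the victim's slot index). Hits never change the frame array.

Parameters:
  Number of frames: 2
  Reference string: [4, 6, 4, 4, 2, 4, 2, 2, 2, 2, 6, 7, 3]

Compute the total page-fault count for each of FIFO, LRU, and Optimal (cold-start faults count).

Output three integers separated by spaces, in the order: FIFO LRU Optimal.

--- FIFO ---
  step 0: ref 4 -> FAULT, frames=[4,-] (faults so far: 1)
  step 1: ref 6 -> FAULT, frames=[4,6] (faults so far: 2)
  step 2: ref 4 -> HIT, frames=[4,6] (faults so far: 2)
  step 3: ref 4 -> HIT, frames=[4,6] (faults so far: 2)
  step 4: ref 2 -> FAULT, evict 4, frames=[2,6] (faults so far: 3)
  step 5: ref 4 -> FAULT, evict 6, frames=[2,4] (faults so far: 4)
  step 6: ref 2 -> HIT, frames=[2,4] (faults so far: 4)
  step 7: ref 2 -> HIT, frames=[2,4] (faults so far: 4)
  step 8: ref 2 -> HIT, frames=[2,4] (faults so far: 4)
  step 9: ref 2 -> HIT, frames=[2,4] (faults so far: 4)
  step 10: ref 6 -> FAULT, evict 2, frames=[6,4] (faults so far: 5)
  step 11: ref 7 -> FAULT, evict 4, frames=[6,7] (faults so far: 6)
  step 12: ref 3 -> FAULT, evict 6, frames=[3,7] (faults so far: 7)
  FIFO total faults: 7
--- LRU ---
  step 0: ref 4 -> FAULT, frames=[4,-] (faults so far: 1)
  step 1: ref 6 -> FAULT, frames=[4,6] (faults so far: 2)
  step 2: ref 4 -> HIT, frames=[4,6] (faults so far: 2)
  step 3: ref 4 -> HIT, frames=[4,6] (faults so far: 2)
  step 4: ref 2 -> FAULT, evict 6, frames=[4,2] (faults so far: 3)
  step 5: ref 4 -> HIT, frames=[4,2] (faults so far: 3)
  step 6: ref 2 -> HIT, frames=[4,2] (faults so far: 3)
  step 7: ref 2 -> HIT, frames=[4,2] (faults so far: 3)
  step 8: ref 2 -> HIT, frames=[4,2] (faults so far: 3)
  step 9: ref 2 -> HIT, frames=[4,2] (faults so far: 3)
  step 10: ref 6 -> FAULT, evict 4, frames=[6,2] (faults so far: 4)
  step 11: ref 7 -> FAULT, evict 2, frames=[6,7] (faults so far: 5)
  step 12: ref 3 -> FAULT, evict 6, frames=[3,7] (faults so far: 6)
  LRU total faults: 6
--- Optimal ---
  step 0: ref 4 -> FAULT, frames=[4,-] (faults so far: 1)
  step 1: ref 6 -> FAULT, frames=[4,6] (faults so far: 2)
  step 2: ref 4 -> HIT, frames=[4,6] (faults so far: 2)
  step 3: ref 4 -> HIT, frames=[4,6] (faults so far: 2)
  step 4: ref 2 -> FAULT, evict 6, frames=[4,2] (faults so far: 3)
  step 5: ref 4 -> HIT, frames=[4,2] (faults so far: 3)
  step 6: ref 2 -> HIT, frames=[4,2] (faults so far: 3)
  step 7: ref 2 -> HIT, frames=[4,2] (faults so far: 3)
  step 8: ref 2 -> HIT, frames=[4,2] (faults so far: 3)
  step 9: ref 2 -> HIT, frames=[4,2] (faults so far: 3)
  step 10: ref 6 -> FAULT, evict 2, frames=[4,6] (faults so far: 4)
  step 11: ref 7 -> FAULT, evict 4, frames=[7,6] (faults so far: 5)
  step 12: ref 3 -> FAULT, evict 6, frames=[7,3] (faults so far: 6)
  Optimal total faults: 6

Answer: 7 6 6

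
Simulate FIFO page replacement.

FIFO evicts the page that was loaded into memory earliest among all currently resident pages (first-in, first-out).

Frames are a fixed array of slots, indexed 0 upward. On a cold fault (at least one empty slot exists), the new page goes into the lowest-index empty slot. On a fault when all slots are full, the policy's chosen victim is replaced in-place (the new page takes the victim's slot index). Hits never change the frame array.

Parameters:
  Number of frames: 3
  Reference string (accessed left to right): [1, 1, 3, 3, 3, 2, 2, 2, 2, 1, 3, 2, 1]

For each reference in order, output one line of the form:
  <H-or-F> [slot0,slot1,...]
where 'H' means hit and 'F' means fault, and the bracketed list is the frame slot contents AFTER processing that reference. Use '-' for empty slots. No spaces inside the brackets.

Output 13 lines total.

F [1,-,-]
H [1,-,-]
F [1,3,-]
H [1,3,-]
H [1,3,-]
F [1,3,2]
H [1,3,2]
H [1,3,2]
H [1,3,2]
H [1,3,2]
H [1,3,2]
H [1,3,2]
H [1,3,2]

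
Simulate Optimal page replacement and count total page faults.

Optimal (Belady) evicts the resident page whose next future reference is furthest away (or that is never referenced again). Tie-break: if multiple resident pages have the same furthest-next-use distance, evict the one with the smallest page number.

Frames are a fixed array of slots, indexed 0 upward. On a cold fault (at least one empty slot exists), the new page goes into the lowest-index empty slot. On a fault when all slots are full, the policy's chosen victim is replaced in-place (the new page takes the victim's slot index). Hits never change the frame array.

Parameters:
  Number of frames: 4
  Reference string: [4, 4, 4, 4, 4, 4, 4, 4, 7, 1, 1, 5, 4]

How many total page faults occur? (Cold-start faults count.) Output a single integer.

Step 0: ref 4 → FAULT, frames=[4,-,-,-]
Step 1: ref 4 → HIT, frames=[4,-,-,-]
Step 2: ref 4 → HIT, frames=[4,-,-,-]
Step 3: ref 4 → HIT, frames=[4,-,-,-]
Step 4: ref 4 → HIT, frames=[4,-,-,-]
Step 5: ref 4 → HIT, frames=[4,-,-,-]
Step 6: ref 4 → HIT, frames=[4,-,-,-]
Step 7: ref 4 → HIT, frames=[4,-,-,-]
Step 8: ref 7 → FAULT, frames=[4,7,-,-]
Step 9: ref 1 → FAULT, frames=[4,7,1,-]
Step 10: ref 1 → HIT, frames=[4,7,1,-]
Step 11: ref 5 → FAULT, frames=[4,7,1,5]
Step 12: ref 4 → HIT, frames=[4,7,1,5]
Total faults: 4

Answer: 4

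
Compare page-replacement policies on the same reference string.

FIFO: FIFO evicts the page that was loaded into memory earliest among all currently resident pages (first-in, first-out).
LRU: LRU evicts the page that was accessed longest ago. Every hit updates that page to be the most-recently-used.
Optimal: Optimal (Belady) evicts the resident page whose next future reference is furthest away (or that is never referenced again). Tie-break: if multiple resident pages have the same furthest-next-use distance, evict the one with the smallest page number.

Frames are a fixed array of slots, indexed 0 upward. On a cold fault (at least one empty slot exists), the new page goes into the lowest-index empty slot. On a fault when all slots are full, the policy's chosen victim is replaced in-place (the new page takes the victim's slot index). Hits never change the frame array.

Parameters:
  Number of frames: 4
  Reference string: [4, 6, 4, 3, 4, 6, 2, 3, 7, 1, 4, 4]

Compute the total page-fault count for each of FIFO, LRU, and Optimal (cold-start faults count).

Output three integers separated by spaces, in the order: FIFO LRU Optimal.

--- FIFO ---
  step 0: ref 4 -> FAULT, frames=[4,-,-,-] (faults so far: 1)
  step 1: ref 6 -> FAULT, frames=[4,6,-,-] (faults so far: 2)
  step 2: ref 4 -> HIT, frames=[4,6,-,-] (faults so far: 2)
  step 3: ref 3 -> FAULT, frames=[4,6,3,-] (faults so far: 3)
  step 4: ref 4 -> HIT, frames=[4,6,3,-] (faults so far: 3)
  step 5: ref 6 -> HIT, frames=[4,6,3,-] (faults so far: 3)
  step 6: ref 2 -> FAULT, frames=[4,6,3,2] (faults so far: 4)
  step 7: ref 3 -> HIT, frames=[4,6,3,2] (faults so far: 4)
  step 8: ref 7 -> FAULT, evict 4, frames=[7,6,3,2] (faults so far: 5)
  step 9: ref 1 -> FAULT, evict 6, frames=[7,1,3,2] (faults so far: 6)
  step 10: ref 4 -> FAULT, evict 3, frames=[7,1,4,2] (faults so far: 7)
  step 11: ref 4 -> HIT, frames=[7,1,4,2] (faults so far: 7)
  FIFO total faults: 7
--- LRU ---
  step 0: ref 4 -> FAULT, frames=[4,-,-,-] (faults so far: 1)
  step 1: ref 6 -> FAULT, frames=[4,6,-,-] (faults so far: 2)
  step 2: ref 4 -> HIT, frames=[4,6,-,-] (faults so far: 2)
  step 3: ref 3 -> FAULT, frames=[4,6,3,-] (faults so far: 3)
  step 4: ref 4 -> HIT, frames=[4,6,3,-] (faults so far: 3)
  step 5: ref 6 -> HIT, frames=[4,6,3,-] (faults so far: 3)
  step 6: ref 2 -> FAULT, frames=[4,6,3,2] (faults so far: 4)
  step 7: ref 3 -> HIT, frames=[4,6,3,2] (faults so far: 4)
  step 8: ref 7 -> FAULT, evict 4, frames=[7,6,3,2] (faults so far: 5)
  step 9: ref 1 -> FAULT, evict 6, frames=[7,1,3,2] (faults so far: 6)
  step 10: ref 4 -> FAULT, evict 2, frames=[7,1,3,4] (faults so far: 7)
  step 11: ref 4 -> HIT, frames=[7,1,3,4] (faults so far: 7)
  LRU total faults: 7
--- Optimal ---
  step 0: ref 4 -> FAULT, frames=[4,-,-,-] (faults so far: 1)
  step 1: ref 6 -> FAULT, frames=[4,6,-,-] (faults so far: 2)
  step 2: ref 4 -> HIT, frames=[4,6,-,-] (faults so far: 2)
  step 3: ref 3 -> FAULT, frames=[4,6,3,-] (faults so far: 3)
  step 4: ref 4 -> HIT, frames=[4,6,3,-] (faults so far: 3)
  step 5: ref 6 -> HIT, frames=[4,6,3,-] (faults so far: 3)
  step 6: ref 2 -> FAULT, frames=[4,6,3,2] (faults so far: 4)
  step 7: ref 3 -> HIT, frames=[4,6,3,2] (faults so far: 4)
  step 8: ref 7 -> FAULT, evict 2, frames=[4,6,3,7] (faults so far: 5)
  step 9: ref 1 -> FAULT, evict 3, frames=[4,6,1,7] (faults so far: 6)
  step 10: ref 4 -> HIT, frames=[4,6,1,7] (faults so far: 6)
  step 11: ref 4 -> HIT, frames=[4,6,1,7] (faults so far: 6)
  Optimal total faults: 6

Answer: 7 7 6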